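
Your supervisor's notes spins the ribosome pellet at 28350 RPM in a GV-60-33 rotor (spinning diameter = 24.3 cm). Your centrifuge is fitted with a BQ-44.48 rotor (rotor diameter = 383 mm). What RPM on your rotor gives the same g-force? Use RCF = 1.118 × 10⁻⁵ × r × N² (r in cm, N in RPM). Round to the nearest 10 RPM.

≈ 22580 RPM

Original rotor: r = 24.3 / 2 = 12.15 cm
RCF_original = 1.118 × 10⁻⁵ × 12.15 × (28350)² = 1.118 × 10⁻⁵ × 12.15 × 803,722,500 ≈ 109,175.3 × g
Your rotor: r = 383 mm / 2 = 191.5 mm = 19.15 cm
109,175.3 = 1.118 × 10⁻⁵ × 19.15 × N²
N² = 109,175.3 / (21.4097 × 10⁻⁵) = 509,933,815
N ≈ √509,933,815 ≈ 22,581.7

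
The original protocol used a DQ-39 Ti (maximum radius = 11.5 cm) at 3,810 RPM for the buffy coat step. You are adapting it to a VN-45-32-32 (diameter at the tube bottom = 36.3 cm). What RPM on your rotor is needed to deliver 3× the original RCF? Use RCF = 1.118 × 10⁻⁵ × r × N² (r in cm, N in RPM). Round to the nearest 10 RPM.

5250 RPM

RCF_original = 1.118 × 10⁻⁵ × 11.5 × (3810)² = 1.118 × 10⁻⁵ × 11.5 × 14,516,100 ≈ 1,866.3 × g
Target RCF = 3 × 1,866.3 ≈ 5,598.9 × g
Your rotor: r = 36.3 / 2 = 18.15 cm
5,598.9 = 1.118 × 10⁻⁵ × 18.15 × N²
N² = 5,598.9 / (20.2917 × 10⁻⁵) = 27,592,070
N ≈ √27,592,070 ≈ 5,252.8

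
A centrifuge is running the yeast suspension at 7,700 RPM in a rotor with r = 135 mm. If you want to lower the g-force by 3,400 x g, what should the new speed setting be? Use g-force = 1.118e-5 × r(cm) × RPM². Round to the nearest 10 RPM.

6060 RPM

r = 135 mm = 13.5 cm
Current RCF = 1.118 × 10⁻⁵ × 13.5 × (7700)² = 1.118 × 10⁻⁵ × 13.5 × 59,290,000 ≈ 8,948.6 × g
Target RCF = 8,948.6 − 3,400 = 5,548.6 × g
N² = 5,548.6 / (15.093 × 10⁻⁵) = 36,762,738
N ≈ √36,762,738 ≈ 6,063.2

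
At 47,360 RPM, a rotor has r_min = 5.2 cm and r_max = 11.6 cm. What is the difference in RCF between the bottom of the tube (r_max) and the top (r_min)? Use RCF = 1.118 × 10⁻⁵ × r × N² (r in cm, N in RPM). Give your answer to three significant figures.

ΔRCF = 1.118 × 10⁻⁵ × (r_max − r_min) × N² = 1.118 × 10⁻⁵ × 6.4 × 2,242,969,600 ≈ 160,489

ΔRCF ≈ 160000 ×g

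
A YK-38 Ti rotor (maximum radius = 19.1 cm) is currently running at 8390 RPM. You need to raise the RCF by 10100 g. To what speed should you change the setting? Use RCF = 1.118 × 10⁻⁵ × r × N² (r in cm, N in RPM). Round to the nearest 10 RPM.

≈ 10850 RPM

Current RCF = 1.118 × 10⁻⁵ × 19.1 × (8390)² = 1.118 × 10⁻⁵ × 19.1 × 70,392,100 ≈ 15,031.4 × g
Target RCF = 15,031.4 + 10,100 = 25,131.4 × g
N² = 25,131.4 / (21.3538 × 10⁻⁵) = 117,690,528
N ≈ √117,690,528 ≈ 10,848.5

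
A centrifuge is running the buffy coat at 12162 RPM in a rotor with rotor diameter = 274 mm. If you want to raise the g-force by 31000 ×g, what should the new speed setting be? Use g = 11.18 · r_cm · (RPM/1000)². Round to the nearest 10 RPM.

18720 RPM

r = 274 mm / 2 = 137 mm = 13.7 cm
Current RCF = 11.18 × 13.7 × (12.162)² = 11.18 × 13.7 × 147.914244 ≈ 22,655.4 × g
Target RCF = 22,655.4 + 31,000 = 53,655.4 × g
(N/1000)² = 53,655.4 / 153.166 = 350.3088
N = 1000 × √350.3088 ≈ 18,716.5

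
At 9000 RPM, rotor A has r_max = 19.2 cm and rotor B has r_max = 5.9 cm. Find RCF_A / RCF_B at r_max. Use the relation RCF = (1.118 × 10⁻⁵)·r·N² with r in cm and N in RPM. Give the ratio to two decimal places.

3.25

At fixed N, RCF ∝ r, so RCF_A/RCF_B = r_A/r_B = 19.2 / 5.9 = 3.2542.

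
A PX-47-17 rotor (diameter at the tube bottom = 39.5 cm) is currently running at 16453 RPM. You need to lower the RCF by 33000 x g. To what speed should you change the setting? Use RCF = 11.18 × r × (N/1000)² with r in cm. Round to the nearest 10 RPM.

11010 RPM

r = 39.5 / 2 = 19.75 cm
Current RCF = 11.18 × 19.75 × (16.453)² = 11.18 × 19.75 × 270.701209 ≈ 59,772.2 × g
Target RCF = 59,772.2 − 33,000 = 26,772.2 × g
(N/1000)² = 26,772.2 / 220.805 = 121.2482
N = 1000 × √121.2482 ≈ 11,011.3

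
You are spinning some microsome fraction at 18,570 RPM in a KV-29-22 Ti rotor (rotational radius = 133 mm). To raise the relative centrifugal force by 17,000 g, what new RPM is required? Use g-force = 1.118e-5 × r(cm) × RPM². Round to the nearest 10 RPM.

r = 133 mm = 13.3 cm
Current RCF = 1.118 × 10⁻⁵ × 13.3 × (18570)² = 1.118 × 10⁻⁵ × 13.3 × 344,844,900 ≈ 51,276.4 × g
Target RCF = 51,276.4 + 17,000 = 68,276.4 × g
N² = 68,276.4 / (14.8694 × 10⁻⁵) = 459,173,874
N ≈ √459,173,874 ≈ 21,428.3

N₂ ≈ 21430 RPM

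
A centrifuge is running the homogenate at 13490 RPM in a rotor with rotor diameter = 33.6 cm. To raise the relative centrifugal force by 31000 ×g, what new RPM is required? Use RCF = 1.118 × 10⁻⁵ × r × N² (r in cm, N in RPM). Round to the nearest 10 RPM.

r = 33.6 / 2 = 16.8 cm
Current RCF = 1.118 × 10⁻⁵ × 16.8 × (13490)² = 1.118 × 10⁻⁵ × 16.8 × 181,980,100 ≈ 34,180.2 × g
Target RCF = 34,180.2 + 31,000 = 65,180.2 × g
N² = 65,180.2 / (18.7824 × 10⁻⁵) = 347,028,069
N ≈ √347,028,069 ≈ 18,628.7

N₂ ≈ 18630 RPM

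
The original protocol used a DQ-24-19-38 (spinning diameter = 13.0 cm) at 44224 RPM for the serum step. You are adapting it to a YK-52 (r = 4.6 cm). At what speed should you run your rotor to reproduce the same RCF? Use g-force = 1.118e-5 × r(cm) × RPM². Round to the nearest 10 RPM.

52570 RPM

Original rotor: r = 13.0 / 2 = 6.5 cm
RCF_original = 1.118 × 10⁻⁵ × 6.5 × (44224)² = 1.118 × 10⁻⁵ × 6.5 × 1,955,762,176 ≈ 142,125.2 × g
142,125.2 = 1.118 × 10⁻⁵ × 4.6 × N²
N² = 142,125.2 / (5.1428 × 10⁻⁵) = 2,763,576,262
N ≈ √2,763,576,262 ≈ 52,569.7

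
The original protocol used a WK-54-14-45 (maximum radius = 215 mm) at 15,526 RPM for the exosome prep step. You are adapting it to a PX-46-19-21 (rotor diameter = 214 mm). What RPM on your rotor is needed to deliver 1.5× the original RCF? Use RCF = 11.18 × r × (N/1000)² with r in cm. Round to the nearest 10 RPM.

26950 RPM

Original rotor: r = 215 mm = 21.5 cm
RCF = 11.18 × r × (N/1000)²
RCF_original = 11.18 × 21.5 × (15.526)² = 11.18 × 21.5 × 241.056676 ≈ 57,942.8 × g
Target RCF = 1.5 × 57,942.8 ≈ 86,914.2 × g
Your rotor: r = 214 mm / 2 = 107 mm = 10.7 cm
86,914.2 = 11.18 × 10.7 × (N/1000)²
(N/1000)² = 86,914.2 / 119.626 = 726.5494
N = 1000 × √726.5494 ≈ 26,954.6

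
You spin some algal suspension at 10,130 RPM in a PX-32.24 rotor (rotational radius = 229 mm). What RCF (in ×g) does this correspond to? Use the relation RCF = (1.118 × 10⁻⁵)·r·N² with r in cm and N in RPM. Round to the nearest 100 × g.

26300 ×g

r = 229 mm = 22.9 cm
RCF = 1.118 × 10⁻⁵ × r × N²
RCF = 1.118 × 10⁻⁵ × 22.9 × (10130)² = 1.118 × 10⁻⁵ × 22.9 × 102,616,900 ≈ 26,272.2 × g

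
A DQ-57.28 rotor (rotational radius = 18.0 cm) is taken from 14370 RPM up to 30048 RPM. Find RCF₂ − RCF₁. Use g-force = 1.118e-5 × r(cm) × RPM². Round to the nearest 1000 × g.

≈ 140000 g

RCF₁ = 1.118 × 10⁻⁵ × 18 × (14370)² = 1.118 × 10⁻⁵ × 18 × 206,496,900 ≈ 41,555.4 × g
RCF₂ = 1.118 × 10⁻⁵ × 18 × (30048)² = 1.118 × 10⁻⁵ × 18 × 902,882,304 ≈ 181,696 × g
Increase = 181,696 − 41,555.4 = 140,140.6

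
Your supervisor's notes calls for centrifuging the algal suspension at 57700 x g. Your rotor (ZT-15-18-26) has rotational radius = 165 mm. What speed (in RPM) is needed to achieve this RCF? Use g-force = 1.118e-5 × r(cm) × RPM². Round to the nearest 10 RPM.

r = 165 mm = 16.5 cm
RCF = 1.118 × 10⁻⁵ × r × N²
57,700 = 1.118 × 10⁻⁵ × 16.5 × N²
N² = 57,700 / (18.447 × 10⁻⁵) = 312,787,987
N ≈ √312,787,987 ≈ 17,685.8

17690 RPM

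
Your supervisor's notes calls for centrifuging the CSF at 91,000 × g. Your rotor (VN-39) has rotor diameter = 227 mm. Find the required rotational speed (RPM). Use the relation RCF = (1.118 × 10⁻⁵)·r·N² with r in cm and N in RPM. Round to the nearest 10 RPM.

N ≈ 26780 RPM

r = 227 mm / 2 = 113.5 mm = 11.35 cm
91,000 = 1.118 × 10⁻⁵ × 11.35 × N²
N² = 91,000 / (12.6893 × 10⁻⁵) = 717,139,637
N ≈ √717,139,637 ≈ 26,779.5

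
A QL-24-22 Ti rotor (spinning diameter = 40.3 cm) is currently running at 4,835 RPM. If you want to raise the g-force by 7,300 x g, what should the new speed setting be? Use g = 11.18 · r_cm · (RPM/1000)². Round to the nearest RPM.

7469 RPM

r = 40.3 / 2 = 20.15 cm
Current RCF = 11.18 × 20.15 × (4.835)² = 11.18 × 20.15 × 23.377225 ≈ 5,266.4 × g
Target RCF = 5,266.4 + 7,300 = 12,566.4 × g
(N/1000)² = 12,566.4 / 225.277 = 55.78199
N = 1000 × √55.78199 ≈ 7,468.7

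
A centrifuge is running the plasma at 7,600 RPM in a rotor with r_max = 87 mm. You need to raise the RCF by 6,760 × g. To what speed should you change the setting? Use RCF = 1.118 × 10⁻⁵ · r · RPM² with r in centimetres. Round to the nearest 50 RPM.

N₂ ≈ 11300 RPM

r = 87 mm = 8.7 cm
Current RCF = 1.118 × 10⁻⁵ × 8.7 × (7600)² = 1.118 × 10⁻⁵ × 8.7 × 57,760,000 ≈ 5,618.1 × g
Target RCF = 5,618.1 + 6,760 = 12,378.1 × g
N² = 12,378.1 / (9.7266 × 10⁻⁵) = 127,260,297
N ≈ √127,260,297 ≈ 11,281.0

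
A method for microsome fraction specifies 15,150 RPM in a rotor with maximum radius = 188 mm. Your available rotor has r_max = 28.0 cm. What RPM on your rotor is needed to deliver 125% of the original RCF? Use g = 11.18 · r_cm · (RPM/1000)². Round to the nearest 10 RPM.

Original rotor: r = 188 mm = 18.8 cm
RCF_original = 11.18 × 18.8 × (15.15)² = 11.18 × 18.8 × 229.5225 ≈ 48,242 × g
Target RCF = 1.25 × 48,242 ≈ 60,302.5 × g
60,302.5 = 11.18 × 28 × (N/1000)²
(N/1000)² = 60,302.5 / 313.04 = 192.6351
N = 1000 × √192.6351 ≈ 13,879.3

13880 RPM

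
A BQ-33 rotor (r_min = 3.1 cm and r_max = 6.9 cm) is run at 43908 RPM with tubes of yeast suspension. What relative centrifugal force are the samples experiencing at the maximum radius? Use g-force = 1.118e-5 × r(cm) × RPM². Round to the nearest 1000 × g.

149000 g

Use r_max = 6.9 cm.
RCF = 1.118 × 10⁻⁵ × 6.9 × (43908)² = 1.118 × 10⁻⁵ × 6.9 × 1,927,912,464 ≈ 148,723 × g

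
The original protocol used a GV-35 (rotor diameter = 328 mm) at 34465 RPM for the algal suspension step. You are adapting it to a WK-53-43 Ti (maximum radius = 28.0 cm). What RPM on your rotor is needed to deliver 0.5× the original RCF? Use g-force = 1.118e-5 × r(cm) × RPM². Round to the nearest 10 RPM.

≈ 18650 RPM

Original rotor: r = 328 mm / 2 = 164 mm = 16.4 cm
RCF_original = 1.118 × 10⁻⁵ × 16.4 × (34465)² = 1.118 × 10⁻⁵ × 16.4 × 1,187,836,225 ≈ 217,792.1 × g
Target RCF = 0.5 × 217,792.1 ≈ 108,896.1 × g
108,896.1 = 1.118 × 10⁻⁵ × 28 × N²
N² = 108,896.1 / (31.304 × 10⁻⁵) = 347,866,407
N ≈ √347,866,407 ≈ 18,651.2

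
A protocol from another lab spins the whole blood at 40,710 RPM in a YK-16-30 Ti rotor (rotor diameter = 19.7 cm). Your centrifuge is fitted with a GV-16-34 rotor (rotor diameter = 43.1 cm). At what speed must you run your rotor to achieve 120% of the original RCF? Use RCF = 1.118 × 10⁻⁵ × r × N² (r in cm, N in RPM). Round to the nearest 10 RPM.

30150 RPM

Original rotor: r = 19.7 / 2 = 9.85 cm
RCF = 1.118 × 10⁻⁵ × r × N²
RCF_original = 1.118 × 10⁻⁵ × 9.85 × (40710)² = 1.118 × 10⁻⁵ × 9.85 × 1,657,304,100 ≈ 182,507.3 × g
Target RCF = 1.2 × 182,507.3 ≈ 219,008.8 × g
Your rotor: r = 43.1 / 2 = 21.55 cm
219,008.8 = 1.118 × 10⁻⁵ × 21.55 × N²
N² = 219,008.8 / (24.0929 × 10⁻⁵) = 909,018,009
N ≈ √909,018,009 ≈ 30,149.9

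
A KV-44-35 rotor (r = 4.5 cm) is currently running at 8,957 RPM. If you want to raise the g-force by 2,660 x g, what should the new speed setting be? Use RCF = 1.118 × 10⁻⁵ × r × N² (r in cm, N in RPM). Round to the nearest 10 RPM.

≈ 11540 RPM

Current RCF = 1.118 × 10⁻⁵ × 4.5 × (8957)² = 1.118 × 10⁻⁵ × 4.5 × 80,227,849 ≈ 4,036.3 × g
Target RCF = 4,036.3 + 2,660 = 6,696.3 × g
N² = 6,696.3 / (5.031 × 10⁻⁵) = 133,100,775
N ≈ √133,100,775 ≈ 11,536.9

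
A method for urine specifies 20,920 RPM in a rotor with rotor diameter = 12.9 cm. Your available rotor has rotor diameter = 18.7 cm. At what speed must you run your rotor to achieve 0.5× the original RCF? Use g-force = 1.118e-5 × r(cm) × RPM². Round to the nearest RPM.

Original rotor: r = 12.9 / 2 = 6.45 cm
RCF_original = 1.118 × 10⁻⁵ × 6.45 × (20920)² = 1.118 × 10⁻⁵ × 6.45 × 437,646,400 ≈ 31,559.1 × g
Target RCF = 0.5 × 31,559.1 ≈ 15,779.5 × g
Your rotor: r = 18.7 / 2 = 9.35 cm
15,779.5 = 1.118 × 10⁻⁵ × 9.35 × N²
N² = 15,779.5 / (10.4533 × 10⁻⁵) = 150,952,331
N ≈ √150,952,331 ≈ 12,286.3

≈ 12286 RPM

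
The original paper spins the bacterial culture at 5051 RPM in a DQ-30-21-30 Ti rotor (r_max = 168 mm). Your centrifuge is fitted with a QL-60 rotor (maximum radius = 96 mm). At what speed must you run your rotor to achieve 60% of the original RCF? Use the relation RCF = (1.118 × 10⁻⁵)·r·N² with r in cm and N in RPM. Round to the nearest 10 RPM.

5180 RPM

Original rotor: r = 168 mm = 16.8 cm
RCF_original = 1.118 × 10⁻⁵ × 16.8 × (5051)² = 1.118 × 10⁻⁵ × 16.8 × 25,512,601 ≈ 4,791.9 × g
Target RCF = 0.6 × 4,791.9 ≈ 2,875.1 × g
Your rotor: r = 96 mm = 9.6 cm
2,875.1 = 1.118 × 10⁻⁵ × 9.6 × N²
N² = 2,875.1 / (10.7328 × 10⁻⁵) = 26,787,977
N ≈ √26,787,977 ≈ 5,175.7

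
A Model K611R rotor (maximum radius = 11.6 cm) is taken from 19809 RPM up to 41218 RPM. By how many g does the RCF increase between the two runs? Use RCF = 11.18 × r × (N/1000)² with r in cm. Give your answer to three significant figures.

169000 g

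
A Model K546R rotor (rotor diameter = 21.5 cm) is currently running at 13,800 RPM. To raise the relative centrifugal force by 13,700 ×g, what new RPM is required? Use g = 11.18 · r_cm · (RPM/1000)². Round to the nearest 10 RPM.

r = 21.5 / 2 = 10.75 cm
Current RCF = 11.18 × 10.75 × (13.8)² = 11.18 × 10.75 × 190.44 ≈ 22,888 × g
Target RCF = 22,888 + 13,700 = 36,588 × g
(N/1000)² = 36,588 / 120.185 = 304.4307
N = 1000 × √304.4307 ≈ 17,447.9

≈ 17450 RPM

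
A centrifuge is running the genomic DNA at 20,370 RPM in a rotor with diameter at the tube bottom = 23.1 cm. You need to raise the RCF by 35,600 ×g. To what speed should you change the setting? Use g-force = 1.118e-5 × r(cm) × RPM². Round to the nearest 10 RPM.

N₂ ≈ 26280 RPM

r = 23.1 / 2 = 11.55 cm
Current RCF = 1.118 × 10⁻⁵ × 11.55 × (20370)² = 1.118 × 10⁻⁵ × 11.55 × 414,936,900 ≈ 53,580.4 × g
Target RCF = 53,580.4 + 35,600 = 89,180.4 × g
N² = 89,180.4 / (12.9129 × 10⁻⁵) = 690,630,300
N ≈ √690,630,300 ≈ 26,279.8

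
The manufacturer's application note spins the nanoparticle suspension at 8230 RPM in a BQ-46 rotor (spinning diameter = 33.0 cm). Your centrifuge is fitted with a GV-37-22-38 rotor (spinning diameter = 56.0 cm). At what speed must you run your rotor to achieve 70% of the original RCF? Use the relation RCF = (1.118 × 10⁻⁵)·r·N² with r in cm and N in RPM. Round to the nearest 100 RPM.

Original rotor: r = 33.0 / 2 = 16.5 cm
RCF_original = 1.118 × 10⁻⁵ × 16.5 × (8230)² = 1.118 × 10⁻⁵ × 16.5 × 67,732,900 ≈ 12,494.7 × g
Target RCF = 0.7 × 12,494.7 ≈ 8,746.3 × g
Your rotor: r = 56.0 / 2 = 28 cm
8,746.3 = 1.118 × 10⁻⁵ × 28 × N²
N² = 8,746.3 / (31.304 × 10⁻⁵) = 27,939,880
N ≈ √27,939,880 ≈ 5,285.8

5300 RPM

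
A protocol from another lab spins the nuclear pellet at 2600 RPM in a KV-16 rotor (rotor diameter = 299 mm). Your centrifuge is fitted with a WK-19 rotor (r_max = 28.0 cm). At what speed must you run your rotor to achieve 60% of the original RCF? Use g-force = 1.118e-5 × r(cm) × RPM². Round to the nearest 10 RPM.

≈ 1470 RPM

Original rotor: r = 299 mm / 2 = 149.5 mm = 14.95 cm
RCF = 1.118 × 10⁻⁵ × r × N²
RCF_original = 1.118 × 10⁻⁵ × 14.95 × (2600)² = 1.118 × 10⁻⁵ × 14.95 × 6,760,000 ≈ 1,129.9 × g
Target RCF = 0.6 × 1,129.9 ≈ 677.9 × g
677.9 = 1.118 × 10⁻⁵ × 28 × N²
N² = 677.9 / (31.304 × 10⁻⁵) = 2,165,538
N ≈ √2,165,538 ≈ 1,471.6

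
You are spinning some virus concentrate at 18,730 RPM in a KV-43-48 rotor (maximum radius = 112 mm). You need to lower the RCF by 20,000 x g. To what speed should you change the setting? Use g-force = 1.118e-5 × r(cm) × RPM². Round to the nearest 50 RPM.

N₂ ≈ 13800 RPM

r = 112 mm = 11.2 cm
Current RCF = 1.118 × 10⁻⁵ × 11.2 × (18730)² = 1.118 × 10⁻⁵ × 11.2 × 350,812,900 ≈ 43,927.4 × g
Target RCF = 43,927.4 − 20,000 = 23,927.4 × g
N² = 23,927.4 / (12.5216 × 10⁻⁵) = 191,088,998
N ≈ √191,088,998 ≈ 13,823.5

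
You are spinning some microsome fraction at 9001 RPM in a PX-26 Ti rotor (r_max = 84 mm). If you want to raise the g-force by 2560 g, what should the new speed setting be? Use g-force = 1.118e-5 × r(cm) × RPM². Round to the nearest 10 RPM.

≈ 10410 RPM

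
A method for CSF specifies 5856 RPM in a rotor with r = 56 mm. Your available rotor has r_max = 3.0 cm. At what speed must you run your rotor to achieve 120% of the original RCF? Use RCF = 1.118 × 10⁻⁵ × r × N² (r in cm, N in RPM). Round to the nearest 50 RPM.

8750 RPM

Original rotor: r = 56 mm = 5.6 cm
RCF = 1.118 × 10⁻⁵ × r × N²
RCF_original = 1.118 × 10⁻⁵ × 5.6 × (5856)² = 1.118 × 10⁻⁵ × 5.6 × 34,292,736 ≈ 2,147 × g
Target RCF = 1.2 × 2,147 ≈ 2,576.4 × g
2,576.4 = 1.118 × 10⁻⁵ × 3 × N²
N² = 2,576.4 / (3.354 × 10⁻⁵) = 76,815,742
N ≈ √76,815,742 ≈ 8,764.5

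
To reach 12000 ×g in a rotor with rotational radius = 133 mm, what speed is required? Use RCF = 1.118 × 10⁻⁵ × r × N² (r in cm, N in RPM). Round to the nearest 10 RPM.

r = 133 mm = 13.3 cm
RCF = 1.118 × 10⁻⁵ × r × N²
12,000 = 1.118 × 10⁻⁵ × 13.3 × N²
N² = 12,000 / (14.8694 × 10⁻⁵) = 80,702,651
N ≈ √80,702,651 ≈ 8,983.5

8980 RPM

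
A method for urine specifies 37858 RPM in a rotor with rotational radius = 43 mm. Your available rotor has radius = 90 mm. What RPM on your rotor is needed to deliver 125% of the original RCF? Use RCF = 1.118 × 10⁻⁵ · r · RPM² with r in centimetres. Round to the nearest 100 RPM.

Original rotor: r = 43 mm = 4.3 cm
RCF_original = 1.118 × 10⁻⁵ × 4.3 × (37858)² = 1.118 × 10⁻⁵ × 4.3 × 1,433,228,164 ≈ 68,901 × g
Target RCF = 1.25 × 68,901 ≈ 86,126.2 × g
Your rotor: r = 90 mm = 9.0 cm
86,126.2 = 1.118 × 10⁻⁵ × 9 × N²
N² = 86,126.2 / (10.062 × 10⁻⁵) = 855,955,079
N ≈ √855,955,079 ≈ 29,256.7

29300 RPM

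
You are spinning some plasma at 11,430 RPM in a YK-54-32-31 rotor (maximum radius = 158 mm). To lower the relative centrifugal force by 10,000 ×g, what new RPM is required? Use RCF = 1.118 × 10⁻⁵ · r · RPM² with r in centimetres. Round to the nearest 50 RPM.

8600 RPM

r = 158 mm = 15.8 cm
Current RCF = 1.118 × 10⁻⁵ × 15.8 × (11430)² = 1.118 × 10⁻⁵ × 15.8 × 130,644,900 ≈ 23,077.6 × g
Target RCF = 23,077.6 − 10,000 = 13,077.6 × g
N² = 13,077.6 / (17.6644 × 10⁻⁵) = 74,033,650
N ≈ √74,033,650 ≈ 8,604.3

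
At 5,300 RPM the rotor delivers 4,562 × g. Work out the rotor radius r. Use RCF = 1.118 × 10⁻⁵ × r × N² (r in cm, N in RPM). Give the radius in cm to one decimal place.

RCF = 1.118 × 10⁻⁵ × r × N²
4562 = 1.118 × 10⁻⁵ × r × (5300)²
r = 4562 / (1.118 × 10⁻⁵ × 28,090,000) = 4562 / 314.0462 ≈ 14.527 cm

r ≈ 14.5 cm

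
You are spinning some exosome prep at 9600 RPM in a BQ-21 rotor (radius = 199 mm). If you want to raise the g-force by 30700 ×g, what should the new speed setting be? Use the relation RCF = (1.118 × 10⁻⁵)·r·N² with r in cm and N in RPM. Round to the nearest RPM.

15171 RPM

r = 199 mm = 19.9 cm
Current RCF = 1.118 × 10⁻⁵ × 19.9 × (9600)² = 1.118 × 10⁻⁵ × 19.9 × 92,160,000 ≈ 20,503.9 × g
Target RCF = 20,503.9 + 30,700 = 51,203.9 × g
N² = 51,203.9 / (22.2482 × 10⁻⁵) = 230,148,506
N ≈ √230,148,506 ≈ 15,170.6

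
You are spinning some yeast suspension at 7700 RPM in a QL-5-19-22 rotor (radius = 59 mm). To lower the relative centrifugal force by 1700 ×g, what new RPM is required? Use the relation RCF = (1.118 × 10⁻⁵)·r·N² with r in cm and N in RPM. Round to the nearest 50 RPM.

≈ 5800 RPM

r = 59 mm = 5.9 cm
Current RCF = 1.118 × 10⁻⁵ × 5.9 × (7700)² = 1.118 × 10⁻⁵ × 5.9 × 59,290,000 ≈ 3,910.9 × g
Target RCF = 3,910.9 − 1,700 = 2,210.9 × g
N² = 2,210.9 / (6.5962 × 10⁻⁵) = 33,517,783
N ≈ √33,517,783 ≈ 5,789.5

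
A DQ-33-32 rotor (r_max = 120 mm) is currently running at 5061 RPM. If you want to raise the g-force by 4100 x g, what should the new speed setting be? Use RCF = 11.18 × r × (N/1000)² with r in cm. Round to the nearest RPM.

7495 RPM

r = 120 mm = 12.0 cm
Current RCF = 11.18 × 12 × (5.061)² = 11.18 × 12 × 25.613721 ≈ 3,436.3 × g
Target RCF = 3,436.3 + 4,100 = 7,536.3 × g
(N/1000)² = 7,536.3 / 134.16 = 56.17397
N = 1000 × √56.17397 ≈ 7,494.9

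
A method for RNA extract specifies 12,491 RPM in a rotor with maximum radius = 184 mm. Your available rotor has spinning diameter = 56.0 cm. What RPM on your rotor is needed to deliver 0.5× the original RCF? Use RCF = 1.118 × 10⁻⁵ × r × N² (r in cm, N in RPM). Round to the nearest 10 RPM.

7160 RPM

Original rotor: r = 184 mm = 18.4 cm
RCF_original = 1.118 × 10⁻⁵ × 18.4 × (12491)² = 1.118 × 10⁻⁵ × 18.4 × 156,025,081 ≈ 32,096.2 × g
Target RCF = 0.5 × 32,096.2 ≈ 16,048.1 × g
Your rotor: r = 56.0 / 2 = 28 cm
16,048.1 = 1.118 × 10⁻⁵ × 28 × N²
N² = 16,048.1 / (31.304 × 10⁻⁵) = 51,265,334
N ≈ √51,265,334 ≈ 7,160.0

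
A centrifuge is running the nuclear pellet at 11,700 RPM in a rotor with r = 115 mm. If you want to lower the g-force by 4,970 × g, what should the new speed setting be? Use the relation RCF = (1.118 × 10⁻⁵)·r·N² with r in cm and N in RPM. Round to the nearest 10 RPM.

9910 RPM

r = 115 mm = 11.5 cm
Current RCF = 1.118 × 10⁻⁵ × 11.5 × (11700)² = 1.118 × 10⁻⁵ × 11.5 × 136,890,000 ≈ 17,599.9 × g
Target RCF = 17,599.9 − 4,970 = 12,629.9 × g
N² = 12,629.9 / (12.857 × 10⁻⁵) = 98,233,647
N ≈ √98,233,647 ≈ 9,911.3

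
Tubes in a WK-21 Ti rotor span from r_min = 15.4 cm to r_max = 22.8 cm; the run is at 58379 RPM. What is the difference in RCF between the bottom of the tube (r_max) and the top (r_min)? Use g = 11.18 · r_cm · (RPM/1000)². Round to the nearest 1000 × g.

282000 ×g

ΔRCF = 11.18 × (r_max − r_min) × (N/1000)² = 11.18 × 7.4 × 3,408.107641 ≈ 281,959.6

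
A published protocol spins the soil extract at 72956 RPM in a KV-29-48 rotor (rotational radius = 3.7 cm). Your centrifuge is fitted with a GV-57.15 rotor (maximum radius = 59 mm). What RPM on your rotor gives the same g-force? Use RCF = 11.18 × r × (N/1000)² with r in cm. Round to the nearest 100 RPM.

57800 RPM

RCF_original = 11.18 × 3.7 × (72.956)² = 11.18 × 3.7 × 5,322.577936 ≈ 220,173.8 × g
Your rotor: r = 59 mm = 5.9 cm
220,173.8 = 11.18 × 5.9 × (N/1000)²
(N/1000)² = 220,173.8 / 65.962 = 3337.888
N = 1000 × √3337.888 ≈ 57,774.5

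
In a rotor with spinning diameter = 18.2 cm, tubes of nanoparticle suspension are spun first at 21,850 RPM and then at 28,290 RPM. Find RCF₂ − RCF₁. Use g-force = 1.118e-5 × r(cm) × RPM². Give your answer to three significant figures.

r = 18.2 / 2 = 9.1 cm
RCF₁ = 1.118 × 10⁻⁵ × 9.1 × (21850)² = 1.118 × 10⁻⁵ × 9.1 × 477,422,500 ≈ 48,572 × g
RCF₂ = 1.118 × 10⁻⁵ × 9.1 × (28290)² = 1.118 × 10⁻⁵ × 9.1 × 800,324,100 ≈ 81,423.4 × g
Increase = 81,423.4 − 48,572 = 32,851.4

32900 × g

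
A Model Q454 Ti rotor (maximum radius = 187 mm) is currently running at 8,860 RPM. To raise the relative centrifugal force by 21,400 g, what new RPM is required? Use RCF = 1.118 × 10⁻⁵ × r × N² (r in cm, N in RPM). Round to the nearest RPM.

N₂ ≈ 13448 RPM

r = 187 mm = 18.7 cm
Current RCF = 1.118 × 10⁻⁵ × 18.7 × (8860)² = 1.118 × 10⁻⁵ × 18.7 × 78,499,600 ≈ 16,411.6 × g
Target RCF = 16,411.6 + 21,400 = 37,811.6 × g
N² = 37,811.6 / (20.9066 × 10⁻⁵) = 180,859,633
N ≈ √180,859,633 ≈ 13,448.4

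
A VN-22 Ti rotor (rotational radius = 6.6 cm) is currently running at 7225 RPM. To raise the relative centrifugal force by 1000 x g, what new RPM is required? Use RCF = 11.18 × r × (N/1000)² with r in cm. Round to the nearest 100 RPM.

Current RCF = 11.18 × 6.6 × (7.225)² = 11.18 × 6.6 × 52.200625 ≈ 3,851.8 × g
Target RCF = 3,851.8 + 1,000 = 4,851.8 × g
(N/1000)² = 4,851.8 / 73.788 = 65.75324
N = 1000 × √65.75324 ≈ 8,108.8

≈ 8100 RPM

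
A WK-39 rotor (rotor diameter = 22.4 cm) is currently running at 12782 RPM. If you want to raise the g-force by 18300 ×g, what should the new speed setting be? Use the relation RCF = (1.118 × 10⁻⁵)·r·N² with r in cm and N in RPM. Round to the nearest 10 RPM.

≈ 17590 RPM

r = 22.4 / 2 = 11.2 cm
Current RCF = 1.118 × 10⁻⁵ × 11.2 × (12782)² = 1.118 × 10⁻⁵ × 11.2 × 163,379,524 ≈ 20,457.7 × g
Target RCF = 20,457.7 + 18,300 = 38,757.7 × g
N² = 38,757.7 / (12.5216 × 10⁻⁵) = 309,526,738
N ≈ √309,526,738 ≈ 17,593.4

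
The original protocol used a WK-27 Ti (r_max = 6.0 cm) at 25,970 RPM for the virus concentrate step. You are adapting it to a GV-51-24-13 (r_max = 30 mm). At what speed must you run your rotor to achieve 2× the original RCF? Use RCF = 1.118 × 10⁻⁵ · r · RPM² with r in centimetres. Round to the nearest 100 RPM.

RCF_original = 1.118 × 10⁻⁵ × 6 × (25970)² = 1.118 × 10⁻⁵ × 6 × 674,440,900 ≈ 45,241.5 × g
Target RCF = 2 × 45,241.5 ≈ 90,483 × g
Your rotor: r = 30 mm = 3.0 cm
90,483 = 1.118 × 10⁻⁵ × 3 × N²
N² = 90,483 / (3.354 × 10⁻⁵) = 2,697,763,864
N ≈ √2,697,763,864 ≈ 51,940.0

≈ 51900 RPM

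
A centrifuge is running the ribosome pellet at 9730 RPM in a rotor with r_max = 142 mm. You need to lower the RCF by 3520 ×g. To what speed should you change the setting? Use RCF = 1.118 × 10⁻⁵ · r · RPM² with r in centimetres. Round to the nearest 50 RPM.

r = 142 mm = 14.2 cm
Current RCF = 1.118 × 10⁻⁵ × 14.2 × (9730)² = 1.118 × 10⁻⁵ × 14.2 × 94,672,900 ≈ 15,029.9 × g
Target RCF = 15,029.9 − 3,520 = 11,509.9 × g
N² = 11,509.9 / (15.8756 × 10⁻⁵) = 72,500,567
N ≈ √72,500,567 ≈ 8,514.7

≈ 8500 RPM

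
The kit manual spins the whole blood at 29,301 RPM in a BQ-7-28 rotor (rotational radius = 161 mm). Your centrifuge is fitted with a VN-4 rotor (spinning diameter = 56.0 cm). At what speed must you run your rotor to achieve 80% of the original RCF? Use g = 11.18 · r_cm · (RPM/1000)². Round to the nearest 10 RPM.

≈ 19870 RPM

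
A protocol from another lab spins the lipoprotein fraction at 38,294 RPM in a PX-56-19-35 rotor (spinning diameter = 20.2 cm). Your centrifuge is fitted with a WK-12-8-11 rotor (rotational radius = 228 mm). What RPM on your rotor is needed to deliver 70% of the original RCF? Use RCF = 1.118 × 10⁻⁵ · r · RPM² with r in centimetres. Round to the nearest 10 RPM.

≈ 21320 RPM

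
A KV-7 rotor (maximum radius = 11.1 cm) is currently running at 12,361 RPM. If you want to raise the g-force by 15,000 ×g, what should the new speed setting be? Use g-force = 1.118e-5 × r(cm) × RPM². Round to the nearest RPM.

≈ 16543 RPM

Current RCF = 1.118 × 10⁻⁵ × 11.1 × (12361)² = 1.118 × 10⁻⁵ × 11.1 × 152,794,321 ≈ 18,961.5 × g
Target RCF = 18,961.5 + 15,000 = 33,961.5 × g
N² = 33,961.5 / (12.4098 × 10⁻⁵) = 273,666,779
N ≈ √273,666,779 ≈ 16,542.9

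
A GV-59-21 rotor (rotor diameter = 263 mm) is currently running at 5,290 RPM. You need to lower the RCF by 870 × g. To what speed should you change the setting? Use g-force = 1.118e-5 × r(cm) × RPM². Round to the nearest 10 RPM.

r = 263 mm / 2 = 131.5 mm = 13.15 cm
Current RCF = 1.118 × 10⁻⁵ × 13.15 × (5290)² = 1.118 × 10⁻⁵ × 13.15 × 27,984,100 ≈ 4,114.1 × g
Target RCF = 4,114.1 − 870 = 3,244.1 × g
N² = 3,244.1 / (14.7017 × 10⁻⁵) = 22,066,156
N ≈ √22,066,156 ≈ 4,697.5

≈ 4700 RPM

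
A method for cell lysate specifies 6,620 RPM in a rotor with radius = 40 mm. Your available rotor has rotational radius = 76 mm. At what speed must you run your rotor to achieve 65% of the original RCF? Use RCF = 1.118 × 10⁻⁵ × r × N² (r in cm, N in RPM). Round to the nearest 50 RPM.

≈ 3850 RPM

Original rotor: r = 40 mm = 4.0 cm
RCF_original = 1.118 × 10⁻⁵ × 4 × (6620)² = 1.118 × 10⁻⁵ × 4 × 43,824,400 ≈ 1,959.8 × g
Target RCF = 0.65 × 1,959.8 ≈ 1,273.9 × g
Your rotor: r = 76 mm = 7.6 cm
1,273.9 = 1.118 × 10⁻⁵ × 7.6 × N²
N² = 1,273.9 / (8.4968 × 10⁻⁵) = 14,992,703
N ≈ √14,992,703 ≈ 3,872.0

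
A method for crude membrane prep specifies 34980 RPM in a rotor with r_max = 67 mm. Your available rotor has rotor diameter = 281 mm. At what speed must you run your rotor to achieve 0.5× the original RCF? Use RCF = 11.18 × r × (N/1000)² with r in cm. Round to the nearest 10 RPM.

Original rotor: r = 67 mm = 6.7 cm
RCF_original = 11.18 × 6.7 × (34.98)² = 11.18 × 6.7 × 1,223.6004 ≈ 91,655 × g
Target RCF = 0.5 × 91,655 ≈ 45,827.5 × g
Your rotor: r = 281 mm / 2 = 140.5 mm = 14.05 cm
45,827.5 = 11.18 × 14.05 × (N/1000)²
(N/1000)² = 45,827.5 / 157.079 = 291.7481
N = 1000 × √291.7481 ≈ 17,080.6

17080 RPM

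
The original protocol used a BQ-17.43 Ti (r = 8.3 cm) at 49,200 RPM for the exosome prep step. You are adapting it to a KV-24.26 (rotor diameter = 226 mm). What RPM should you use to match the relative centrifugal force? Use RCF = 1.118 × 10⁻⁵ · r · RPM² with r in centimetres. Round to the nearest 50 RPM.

≈ 42150 RPM

RCF = 1.118 × 10⁻⁵ × r × N²
RCF_original = 1.118 × 10⁻⁵ × 8.3 × (49200)² = 1.118 × 10⁻⁵ × 8.3 × 2,420,640,000 ≈ 224,620.9 × g
Your rotor: r = 226 mm / 2 = 113 mm = 11.3 cm
224,620.9 = 1.118 × 10⁻⁵ × 11.3 × N²
N² = 224,620.9 / (12.6334 × 10⁻⁵) = 1,777,992,464
N ≈ √1,777,992,464 ≈ 42,166.2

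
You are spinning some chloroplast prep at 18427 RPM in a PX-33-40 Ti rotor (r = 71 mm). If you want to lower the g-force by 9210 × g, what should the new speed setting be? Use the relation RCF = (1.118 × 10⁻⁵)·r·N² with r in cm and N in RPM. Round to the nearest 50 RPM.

r = 71 mm = 7.1 cm
Current RCF = 1.118 × 10⁻⁵ × 7.1 × (18427)² = 1.118 × 10⁻⁵ × 7.1 × 339,554,329 ≈ 26,953.1 × g
Target RCF = 26,953.1 − 9,210 = 17,743.1 × g
N² = 17,743.1 / (7.9378 × 10⁻⁵) = 223,526,670
N ≈ √223,526,670 ≈ 14,950.8

≈ 14950 RPM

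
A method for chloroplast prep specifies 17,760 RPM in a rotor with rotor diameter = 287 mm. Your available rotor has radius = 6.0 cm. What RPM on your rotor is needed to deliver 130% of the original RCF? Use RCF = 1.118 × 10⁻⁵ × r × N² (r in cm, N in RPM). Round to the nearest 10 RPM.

Original rotor: r = 287 mm / 2 = 143.5 mm = 14.35 cm
RCF_original = 1.118 × 10⁻⁵ × 14.35 × (17760)² = 1.118 × 10⁻⁵ × 14.35 × 315,417,600 ≈ 50,603.4 × g
Target RCF = 1.3 × 50,603.4 ≈ 65,784.4 × g
65,784.4 = 1.118 × 10⁻⁵ × 6 × N²
N² = 65,784.4 / (6.708 × 10⁻⁵) = 980,685,748
N ≈ √980,685,748 ≈ 31,315.9

31320 RPM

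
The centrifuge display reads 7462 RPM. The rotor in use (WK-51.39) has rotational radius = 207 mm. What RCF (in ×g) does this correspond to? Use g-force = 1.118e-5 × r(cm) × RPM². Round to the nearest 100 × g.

r = 207 mm = 20.7 cm
RCF = 1.118 × 10⁻⁵ × 20.7 × (7462)² = 1.118 × 10⁻⁵ × 20.7 × 55,681,444 ≈ 12,886.1 × g

RCF ≈ 12900 ×g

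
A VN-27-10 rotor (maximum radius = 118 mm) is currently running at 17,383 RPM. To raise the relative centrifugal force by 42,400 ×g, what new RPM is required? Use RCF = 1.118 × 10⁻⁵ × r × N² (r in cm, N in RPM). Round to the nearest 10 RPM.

N₂ ≈ 24970 RPM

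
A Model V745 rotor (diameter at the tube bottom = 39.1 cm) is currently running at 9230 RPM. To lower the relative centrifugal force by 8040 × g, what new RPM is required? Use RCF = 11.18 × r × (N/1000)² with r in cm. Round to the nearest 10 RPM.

r = 39.1 / 2 = 19.55 cm
Current RCF = 11.18 × 19.55 × (9.23)² = 11.18 × 19.55 × 85.1929 ≈ 18,620.5 × g
Target RCF = 18,620.5 − 8,040 = 10,580.5 × g
(N/1000)² = 10,580.5 / 218.569 = 48.40805
N = 1000 × √48.40805 ≈ 6,957.6

N₂ ≈ 6960 RPM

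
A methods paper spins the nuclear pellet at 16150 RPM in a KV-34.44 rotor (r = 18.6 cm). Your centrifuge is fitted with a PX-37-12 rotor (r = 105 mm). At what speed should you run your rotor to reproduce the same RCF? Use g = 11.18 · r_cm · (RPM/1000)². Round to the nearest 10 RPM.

RCF_original = 11.18 × 18.6 × (16.15)² = 11.18 × 18.6 × 260.8225 ≈ 54,237.5 × g
Your rotor: r = 105 mm = 10.5 cm
54,237.5 = 11.18 × 10.5 × (N/1000)²
(N/1000)² = 54,237.5 / 117.39 = 462.0283
N = 1000 × √462.0283 ≈ 21,494.8

≈ 21490 RPM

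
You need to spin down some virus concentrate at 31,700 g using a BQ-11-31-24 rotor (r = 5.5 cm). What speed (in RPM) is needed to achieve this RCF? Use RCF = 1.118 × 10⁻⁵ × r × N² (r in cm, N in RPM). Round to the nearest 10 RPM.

≈ 22710 RPM

RCF = 1.118 × 10⁻⁵ × r × N²
31,700 = 1.118 × 10⁻⁵ × 5.5 × N²
N² = 31,700 / (6.149 × 10⁻⁵) = 515,530,981
N ≈ √515,530,981 ≈ 22,705.3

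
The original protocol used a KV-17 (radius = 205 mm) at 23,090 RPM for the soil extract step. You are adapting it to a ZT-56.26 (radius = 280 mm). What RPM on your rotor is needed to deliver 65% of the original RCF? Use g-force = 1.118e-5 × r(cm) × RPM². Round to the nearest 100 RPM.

15900 RPM

Original rotor: r = 205 mm = 20.5 cm
RCF_original = 1.118 × 10⁻⁵ × 20.5 × (23090)² = 1.118 × 10⁻⁵ × 20.5 × 533,148,100 ≈ 122,192.2 × g
Target RCF = 0.65 × 122,192.2 ≈ 79,424.9 × g
Your rotor: r = 280 mm = 28.0 cm
79,424.9 = 1.118 × 10⁻⁵ × 28 × N²
N² = 79,424.9 / (31.304 × 10⁻⁵) = 253,721,250
N ≈ √253,721,250 ≈ 15,928.6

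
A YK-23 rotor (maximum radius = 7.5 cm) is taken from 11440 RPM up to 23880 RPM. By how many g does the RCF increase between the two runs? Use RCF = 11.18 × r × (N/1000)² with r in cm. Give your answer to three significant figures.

≈ 36800 g

RCF₁ = 11.18 × 7.5 × (11.44)² = 11.18 × 7.5 × 130.8736 ≈ 10,973.8 × g
RCF₂ = 11.18 × 7.5 × (23.88)² = 11.18 × 7.5 × 570.2544 ≈ 47,815.8 × g
Increase = 47,815.8 − 10,973.8 = 36,842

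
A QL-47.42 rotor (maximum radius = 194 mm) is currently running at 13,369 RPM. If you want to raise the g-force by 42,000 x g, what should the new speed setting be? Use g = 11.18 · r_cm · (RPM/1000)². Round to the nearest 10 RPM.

≈ 19300 RPM

r = 194 mm = 19.4 cm
Current RCF = 11.18 × 19.4 × (13.369)² = 11.18 × 19.4 × 178.730161 ≈ 38,765.1 × g
Target RCF = 38,765.1 + 42,000 = 80,765.1 × g
(N/1000)² = 80,765.1 / 216.892 = 372.3747
N = 1000 × √372.3747 ≈ 19,297.0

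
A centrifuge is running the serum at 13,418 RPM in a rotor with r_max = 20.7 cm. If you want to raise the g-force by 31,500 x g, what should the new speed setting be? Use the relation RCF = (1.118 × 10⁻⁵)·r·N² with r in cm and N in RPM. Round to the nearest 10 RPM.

Current RCF = 1.118 × 10⁻⁵ × 20.7 × (13418)² = 1.118 × 10⁻⁵ × 20.7 × 180,042,724 ≈ 41,666.6 × g
Target RCF = 41,666.6 + 31,500 = 73,166.6 × g
N² = 73,166.6 / (23.1426 × 10⁻⁵) = 316,155,488
N ≈ √316,155,488 ≈ 17,780.8

17780 RPM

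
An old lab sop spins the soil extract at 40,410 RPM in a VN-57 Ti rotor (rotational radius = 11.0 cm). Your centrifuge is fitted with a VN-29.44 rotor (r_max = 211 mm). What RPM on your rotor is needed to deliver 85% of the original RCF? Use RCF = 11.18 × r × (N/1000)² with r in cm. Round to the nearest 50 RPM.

26900 RPM

RCF = 11.18 × r × (N/1000)²
RCF_original = 11.18 × 11 × (40.41)² = 11.18 × 11 × 1,632.9681 ≈ 200,822.4 × g
Target RCF = 0.85 × 200,822.4 ≈ 170,699 × g
Your rotor: r = 211 mm = 21.1 cm
170,699 = 11.18 × 21.1 × (N/1000)²
(N/1000)² = 170,699 / 235.898 = 723.6136
N = 1000 × √723.6136 ≈ 26,900.1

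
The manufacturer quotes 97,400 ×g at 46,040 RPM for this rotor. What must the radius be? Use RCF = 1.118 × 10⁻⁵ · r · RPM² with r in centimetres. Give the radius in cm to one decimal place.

r ≈ 4.1 cm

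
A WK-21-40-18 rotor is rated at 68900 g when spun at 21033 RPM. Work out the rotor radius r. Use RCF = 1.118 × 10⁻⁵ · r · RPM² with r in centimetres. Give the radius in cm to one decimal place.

≈ 13.9 cm

RCF = 1.118 × 10⁻⁵ × r × N²
68900 = 1.118 × 10⁻⁵ × r × (21033)²
r = 68900 / (1.118 × 10⁻⁵ × 442,387,089) = 68900 / 4945.888 ≈ 13.931 cm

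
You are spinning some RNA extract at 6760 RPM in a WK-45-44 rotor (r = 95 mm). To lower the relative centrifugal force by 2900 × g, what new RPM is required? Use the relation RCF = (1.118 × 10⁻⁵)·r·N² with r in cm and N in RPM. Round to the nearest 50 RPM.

r = 95 mm = 9.5 cm
Current RCF = 1.118 × 10⁻⁵ × 9.5 × (6760)² = 1.118 × 10⁻⁵ × 9.5 × 45,697,600 ≈ 4,853.5 × g
Target RCF = 4,853.5 − 2,900 = 1,953.5 × g
N² = 1,953.5 / (10.621 × 10⁻⁵) = 18,392,807
N ≈ √18,392,807 ≈ 4,288.7

4300 RPM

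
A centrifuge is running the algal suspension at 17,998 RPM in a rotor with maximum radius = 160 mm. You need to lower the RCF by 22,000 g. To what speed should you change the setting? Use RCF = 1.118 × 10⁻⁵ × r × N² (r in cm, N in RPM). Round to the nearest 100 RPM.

14200 RPM

r = 160 mm = 16.0 cm
Current RCF = 1.118 × 10⁻⁵ × 16 × (17998)² = 1.118 × 10⁻⁵ × 16 × 323,928,004 ≈ 57,944.2 × g
Target RCF = 57,944.2 − 22,000 = 35,944.2 × g
N² = 35,944.2 / (17.888 × 10⁻⁵) = 200,940,295
N ≈ √200,940,295 ≈ 14,175.3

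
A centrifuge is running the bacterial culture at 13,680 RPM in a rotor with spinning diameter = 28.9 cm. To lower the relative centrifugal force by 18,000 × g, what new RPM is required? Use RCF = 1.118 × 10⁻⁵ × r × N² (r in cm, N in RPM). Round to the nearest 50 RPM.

r = 28.9 / 2 = 14.45 cm
Current RCF = 1.118 × 10⁻⁵ × 14.45 × (13680)² = 1.118 × 10⁻⁵ × 14.45 × 187,142,400 ≈ 30,233 × g
Target RCF = 30,233 − 18,000 = 12,233 × g
N² = 12,233 / (16.1551 × 10⁻⁵) = 75,722,218
N ≈ √75,722,218 ≈ 8,701.9

N₂ ≈ 8700 RPM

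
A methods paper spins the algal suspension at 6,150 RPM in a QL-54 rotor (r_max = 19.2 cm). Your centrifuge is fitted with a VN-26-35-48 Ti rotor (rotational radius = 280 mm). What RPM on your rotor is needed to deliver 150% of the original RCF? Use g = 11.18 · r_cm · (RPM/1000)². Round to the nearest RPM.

6237 RPM

RCF = 11.18 × r × (N/1000)²
RCF_original = 11.18 × 19.2 × (6.15)² = 11.18 × 19.2 × 37.8225 ≈ 8,118.8 × g
Target RCF = 1.5 × 8,118.8 ≈ 12,178.2 × g
Your rotor: r = 280 mm = 28.0 cm
12,178.2 = 11.18 × 28 × (N/1000)²
(N/1000)² = 12,178.2 / 313.04 = 38.90302
N = 1000 × √38.90302 ≈ 6,237.2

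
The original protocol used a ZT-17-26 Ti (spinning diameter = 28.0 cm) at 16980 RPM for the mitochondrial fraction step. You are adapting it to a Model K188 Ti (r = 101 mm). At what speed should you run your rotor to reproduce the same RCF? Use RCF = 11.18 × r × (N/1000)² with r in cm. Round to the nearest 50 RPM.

≈ 20000 RPM

Original rotor: r = 28.0 / 2 = 14 cm
RCF = 11.18 × r × (N/1000)²
RCF_original = 11.18 × 14 × (16.98)² = 11.18 × 14 × 288.3204 ≈ 45,127.9 × g
Your rotor: r = 101 mm = 10.1 cm
45,127.9 = 11.18 × 10.1 × (N/1000)²
(N/1000)² = 45,127.9 / 112.918 = 399.652
N = 1000 × √399.652 ≈ 19,991.3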